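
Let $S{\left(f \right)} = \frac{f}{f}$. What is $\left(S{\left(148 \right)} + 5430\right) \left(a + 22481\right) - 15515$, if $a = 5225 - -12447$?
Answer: $218055428$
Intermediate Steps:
$S{\left(f \right)} = 1$
$a = 17672$ ($a = 5225 + 12447 = 17672$)
$\left(S{\left(148 \right)} + 5430\right) \left(a + 22481\right) - 15515 = \left(1 + 5430\right) \left(17672 + 22481\right) - 15515 = 5431 \cdot 40153 - 15515 = 218070943 - 15515 = 218055428$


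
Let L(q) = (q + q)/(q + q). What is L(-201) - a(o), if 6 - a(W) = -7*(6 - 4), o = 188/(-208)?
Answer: -19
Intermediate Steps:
L(q) = 1 (L(q) = (2*q)/((2*q)) = (2*q)*(1/(2*q)) = 1)
o = -47/52 (o = 188*(-1/208) = -47/52 ≈ -0.90385)
a(W) = 20 (a(W) = 6 - (-7)*(6 - 4) = 6 - (-7)*2 = 6 - 1*(-14) = 6 + 14 = 20)
L(-201) - a(o) = 1 - 1*20 = 1 - 20 = -19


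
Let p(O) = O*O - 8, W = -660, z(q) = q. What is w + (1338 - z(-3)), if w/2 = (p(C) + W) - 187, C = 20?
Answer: 431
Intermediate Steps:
p(O) = -8 + O**2 (p(O) = O**2 - 8 = -8 + O**2)
w = -910 (w = 2*(((-8 + 20**2) - 660) - 187) = 2*(((-8 + 400) - 660) - 187) = 2*((392 - 660) - 187) = 2*(-268 - 187) = 2*(-455) = -910)
w + (1338 - z(-3)) = -910 + (1338 - 1*(-3)) = -910 + (1338 + 3) = -910 + 1341 = 431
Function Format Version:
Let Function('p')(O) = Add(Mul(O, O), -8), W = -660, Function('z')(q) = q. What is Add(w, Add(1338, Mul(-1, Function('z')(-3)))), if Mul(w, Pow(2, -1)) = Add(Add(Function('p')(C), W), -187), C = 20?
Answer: 431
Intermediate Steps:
Function('p')(O) = Add(-8, Pow(O, 2)) (Function('p')(O) = Add(Pow(O, 2), -8) = Add(-8, Pow(O, 2)))
w = -910 (w = Mul(2, Add(Add(Add(-8, Pow(20, 2)), -660), -187)) = Mul(2, Add(Add(Add(-8, 400), -660), -187)) = Mul(2, Add(Add(392, -660), -187)) = Mul(2, Add(-268, -187)) = Mul(2, -455) = -910)
Add(w, Add(1338, Mul(-1, Function('z')(-3)))) = Add(-910, Add(1338, Mul(-1, -3))) = Add(-910, Add(1338, 3)) = Add(-910, 1341) = 431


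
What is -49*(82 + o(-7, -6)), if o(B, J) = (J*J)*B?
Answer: 8330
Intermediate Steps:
o(B, J) = B*J² (o(B, J) = J²*B = B*J²)
-49*(82 + o(-7, -6)) = -49*(82 - 7*(-6)²) = -49*(82 - 7*36) = -49*(82 - 252) = -49*(-170) = 8330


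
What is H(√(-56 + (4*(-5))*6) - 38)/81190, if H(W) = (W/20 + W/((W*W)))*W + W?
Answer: 66/202975 - 28*I*√11/202975 ≈ 0.00032516 - 0.00045752*I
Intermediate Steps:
H(W) = W + W*(1/W + W/20) (H(W) = (W*(1/20) + W/(W²))*W + W = (W/20 + W/W²)*W + W = (W/20 + 1/W)*W + W = (1/W + W/20)*W + W = W*(1/W + W/20) + W = W + W*(1/W + W/20))
H(√(-56 + (4*(-5))*6) - 38)/81190 = (1 + (√(-56 + (4*(-5))*6) - 38) + (√(-56 + (4*(-5))*6) - 38)²/20)/81190 = (1 + (√(-56 - 20*6) - 38) + (√(-56 - 20*6) - 38)²/20)*(1/81190) = (1 + (√(-56 - 120) - 38) + (√(-56 - 120) - 38)²/20)*(1/81190) = (1 + (√(-176) - 38) + (√(-176) - 38)²/20)*(1/81190) = (1 + (4*I*√11 - 38) + (4*I*√11 - 38)²/20)*(1/81190) = (1 + (-38 + 4*I*√11) + (-38 + 4*I*√11)²/20)*(1/81190) = (-37 + (-38 + 4*I*√11)²/20 + 4*I*√11)*(1/81190) = -37/81190 + (-38 + 4*I*√11)²/1623800 + 2*I*√11/40595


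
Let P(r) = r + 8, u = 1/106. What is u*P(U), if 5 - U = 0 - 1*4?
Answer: 17/106 ≈ 0.16038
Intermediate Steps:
u = 1/106 ≈ 0.0094340
U = 9 (U = 5 - (0 - 1*4) = 5 - (0 - 4) = 5 - 1*(-4) = 5 + 4 = 9)
P(r) = 8 + r
u*P(U) = (8 + 9)/106 = (1/106)*17 = 17/106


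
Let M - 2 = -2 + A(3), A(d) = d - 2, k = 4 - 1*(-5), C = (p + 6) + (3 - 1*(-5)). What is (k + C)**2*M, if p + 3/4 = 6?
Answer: 12769/16 ≈ 798.06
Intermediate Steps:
p = 21/4 (p = -3/4 + 6 = 21/4 ≈ 5.2500)
C = 77/4 (C = (21/4 + 6) + (3 - 1*(-5)) = 45/4 + (3 + 5) = 45/4 + 8 = 77/4 ≈ 19.250)
k = 9 (k = 4 + 5 = 9)
A(d) = -2 + d
M = 1 (M = 2 + (-2 + (-2 + 3)) = 2 + (-2 + 1) = 2 - 1 = 1)
(k + C)**2*M = (9 + 77/4)**2*1 = (113/4)**2*1 = (12769/16)*1 = 12769/16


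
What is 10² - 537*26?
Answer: -13862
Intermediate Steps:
10² - 537*26 = 100 - 13962 = -13862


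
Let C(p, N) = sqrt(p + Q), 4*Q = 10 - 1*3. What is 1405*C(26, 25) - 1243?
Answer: -1243 + 1405*sqrt(111)/2 ≈ 6158.3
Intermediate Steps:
Q = 7/4 (Q = (10 - 1*3)/4 = (10 - 3)/4 = (1/4)*7 = 7/4 ≈ 1.7500)
C(p, N) = sqrt(7/4 + p) (C(p, N) = sqrt(p + 7/4) = sqrt(7/4 + p))
1405*C(26, 25) - 1243 = 1405*(sqrt(7 + 4*26)/2) - 1243 = 1405*(sqrt(7 + 104)/2) - 1243 = 1405*(sqrt(111)/2) - 1243 = 1405*sqrt(111)/2 - 1243 = -1243 + 1405*sqrt(111)/2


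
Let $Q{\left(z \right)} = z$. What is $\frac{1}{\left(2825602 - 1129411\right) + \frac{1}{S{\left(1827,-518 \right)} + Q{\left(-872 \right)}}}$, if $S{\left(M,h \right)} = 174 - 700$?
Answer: $\frac{1398}{2371275017} \approx 5.8956 \cdot 10^{-7}$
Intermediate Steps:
$S{\left(M,h \right)} = -526$ ($S{\left(M,h \right)} = 174 - 700 = -526$)
$\frac{1}{\left(2825602 - 1129411\right) + \frac{1}{S{\left(1827,-518 \right)} + Q{\left(-872 \right)}}} = \frac{1}{\left(2825602 - 1129411\right) + \frac{1}{-526 - 872}} = \frac{1}{1696191 + \frac{1}{-1398}} = \frac{1}{1696191 - \frac{1}{1398}} = \frac{1}{\frac{2371275017}{1398}} = \frac{1398}{2371275017}$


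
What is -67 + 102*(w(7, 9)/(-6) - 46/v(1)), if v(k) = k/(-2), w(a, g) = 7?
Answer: 9198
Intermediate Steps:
v(k) = -k/2 (v(k) = k*(-½) = -k/2)
-67 + 102*(w(7, 9)/(-6) - 46/v(1)) = -67 + 102*(7/(-6) - 46/((-½*1))) = -67 + 102*(7*(-⅙) - 46/(-½)) = -67 + 102*(-7/6 - 46*(-2)) = -67 + 102*(-7/6 + 92) = -67 + 102*(545/6) = -67 + 9265 = 9198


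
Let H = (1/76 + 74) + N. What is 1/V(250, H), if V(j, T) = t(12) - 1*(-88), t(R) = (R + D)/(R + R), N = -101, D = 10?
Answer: 12/1067 ≈ 0.011246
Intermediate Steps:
H = -2051/76 (H = (1/76 + 74) - 101 = 5625/76 - 101 = -2051/76 ≈ -26.987)
t(R) = (10 + R)/(2*R) (t(R) = (R + 10)/(R + R) = (10 + R)/((2*R)) = (10 + R)*(1/(2*R)) = (10 + R)/(2*R))
V(j, T) = 1067/12 (V(j, T) = (½)*(10 + 12)/12 - 1*(-88) = (½)*(1/12)*22 + 88 = 11/12 + 88 = 1067/12)
1/V(250, H) = 1/(1067/12) = 12/1067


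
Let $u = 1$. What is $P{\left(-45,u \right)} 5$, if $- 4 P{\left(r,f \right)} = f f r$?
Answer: $\frac{225}{4} \approx 56.25$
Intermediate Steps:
$P{\left(r,f \right)} = - \frac{r f^{2}}{4}$ ($P{\left(r,f \right)} = - \frac{f f r}{4} = - \frac{f^{2} r}{4} = - \frac{r f^{2}}{4}$)
$P{\left(-45,u \right)} 5 = \left(- \frac{1}{4}\right) \left(-45\right) 1^{2} \cdot 5 = \left(- \frac{1}{4}\right) \left(-45\right) 1 \cdot 5 = \frac{45}{4} \cdot 5 = \frac{225}{4}$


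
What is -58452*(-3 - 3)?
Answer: 350712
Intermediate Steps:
-58452*(-3 - 3) = -58452*(-6) = -9742*(-36) = 350712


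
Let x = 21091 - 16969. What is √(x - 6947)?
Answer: 5*I*√113 ≈ 53.151*I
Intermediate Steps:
x = 4122
√(x - 6947) = √(4122 - 6947) = √(-2825) = 5*I*√113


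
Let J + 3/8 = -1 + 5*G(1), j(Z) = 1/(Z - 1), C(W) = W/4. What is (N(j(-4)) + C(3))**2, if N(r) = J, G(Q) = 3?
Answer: 13225/64 ≈ 206.64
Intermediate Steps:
C(W) = W/4 (C(W) = W*(1/4) = W/4)
j(Z) = 1/(-1 + Z)
J = 109/8 (J = -3/8 + (-1 + 5*3) = -3/8 + (-1 + 15) = -3/8 + 14 = 109/8 ≈ 13.625)
N(r) = 109/8
(N(j(-4)) + C(3))**2 = (109/8 + (1/4)*3)**2 = (109/8 + 3/4)**2 = (115/8)**2 = 13225/64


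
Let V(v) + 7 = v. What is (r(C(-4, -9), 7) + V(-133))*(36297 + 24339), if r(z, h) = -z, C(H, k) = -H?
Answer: -8731584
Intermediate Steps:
V(v) = -7 + v
(r(C(-4, -9), 7) + V(-133))*(36297 + 24339) = (-(-1)*(-4) + (-7 - 133))*(36297 + 24339) = (-1*4 - 140)*60636 = (-4 - 140)*60636 = -144*60636 = -8731584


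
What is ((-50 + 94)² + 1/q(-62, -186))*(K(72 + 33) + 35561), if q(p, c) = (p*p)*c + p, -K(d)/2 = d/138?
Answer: 566099217777370/8223029 ≈ 6.8843e+7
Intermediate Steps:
K(d) = -d/69 (K(d) = -2*d/138 = -d/69)
q(p, c) = p + c*p² (q(p, c) = p²*c + p = c*p² + p = p + c*p²)
((-50 + 94)² + 1/q(-62, -186))*(K(72 + 33) + 35561) = ((-50 + 94)² + 1/(-62*(1 - 186*(-62))))*(-(72 + 33)/69 + 35561) = (44² + 1/(-62*(1 + 11532)))*(-1/69*105 + 35561) = (1936 + 1/(-62*11533))*(-35/23 + 35561) = (1936 + 1/(-715046))*(817868/23) = (1936 - 1/715046)*(817868/23) = (1384329055/715046)*(817868/23) = 566099217777370/8223029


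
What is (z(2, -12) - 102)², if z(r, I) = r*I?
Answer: 15876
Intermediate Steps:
z(r, I) = I*r
(z(2, -12) - 102)² = (-12*2 - 102)² = (-24 - 102)² = (-126)² = 15876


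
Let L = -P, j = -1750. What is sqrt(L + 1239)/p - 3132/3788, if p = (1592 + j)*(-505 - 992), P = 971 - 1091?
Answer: -783/947 + sqrt(151)/78842 ≈ -0.82667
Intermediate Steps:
P = -120
p = 236526 (p = (1592 - 1750)*(-505 - 992) = -158*(-1497) = 236526)
L = 120 (L = -1*(-120) = 120)
sqrt(L + 1239)/p - 3132/3788 = sqrt(120 + 1239)/236526 - 3132/3788 = sqrt(1359)*(1/236526) - 3132*1/3788 = (3*sqrt(151))*(1/236526) - 783/947 = sqrt(151)/78842 - 783/947 = -783/947 + sqrt(151)/78842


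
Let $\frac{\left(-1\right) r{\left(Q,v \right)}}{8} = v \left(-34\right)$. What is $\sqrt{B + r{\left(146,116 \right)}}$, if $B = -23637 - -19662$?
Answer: $\sqrt{27577} \approx 166.06$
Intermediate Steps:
$r{\left(Q,v \right)} = 272 v$ ($r{\left(Q,v \right)} = - 8 v \left(-34\right) = - 8 \left(- 34 v\right) = 272 v$)
$B = -3975$ ($B = -23637 + 19662 = -3975$)
$\sqrt{B + r{\left(146,116 \right)}} = \sqrt{-3975 + 272 \cdot 116} = \sqrt{-3975 + 31552} = \sqrt{27577}$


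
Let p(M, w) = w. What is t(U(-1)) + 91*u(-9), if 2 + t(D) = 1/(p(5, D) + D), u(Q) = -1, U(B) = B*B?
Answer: -185/2 ≈ -92.500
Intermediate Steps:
U(B) = B**2
t(D) = -2 + 1/(2*D) (t(D) = -2 + 1/(D + D) = -2 + 1/(2*D))
t(U(-1)) + 91*u(-9) = (-2 + 1/(2*((-1)**2))) + 91*(-1) = (-2 + (1/2)/1) - 91 = (-2 + (1/2)*1) - 91 = (-2 + 1/2) - 91 = -3/2 - 91 = -185/2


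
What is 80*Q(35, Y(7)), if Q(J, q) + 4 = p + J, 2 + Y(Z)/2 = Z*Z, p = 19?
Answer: 4000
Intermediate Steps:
Y(Z) = -4 + 2*Z² (Y(Z) = -4 + 2*(Z*Z) = -4 + 2*Z²)
Q(J, q) = 15 + J (Q(J, q) = -4 + (19 + J) = 15 + J)
80*Q(35, Y(7)) = 80*(15 + 35) = 80*50 = 4000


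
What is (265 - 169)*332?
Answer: 31872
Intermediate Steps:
(265 - 169)*332 = 96*332 = 31872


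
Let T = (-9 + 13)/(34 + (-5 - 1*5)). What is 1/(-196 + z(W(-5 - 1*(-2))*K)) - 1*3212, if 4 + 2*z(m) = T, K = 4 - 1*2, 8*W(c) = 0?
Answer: -7628512/2375 ≈ -3212.0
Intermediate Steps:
W(c) = 0 (W(c) = (⅛)*0 = 0)
T = ⅙ (T = 4/(34 + (-5 - 5)) = 4/(34 - 10) = 4/24 = 4*(1/24) = ⅙ ≈ 0.16667)
K = 2 (K = 4 - 2 = 2)
z(m) = -23/12 (z(m) = -2 + (½)*(⅙) = -2 + 1/12 = -23/12)
1/(-196 + z(W(-5 - 1*(-2))*K)) - 1*3212 = 1/(-196 - 23/12) - 1*3212 = 1/(-2375/12) - 3212 = -12/2375 - 3212 = -7628512/2375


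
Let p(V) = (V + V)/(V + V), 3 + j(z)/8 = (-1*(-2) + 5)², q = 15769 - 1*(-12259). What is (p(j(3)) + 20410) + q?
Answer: 48439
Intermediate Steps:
q = 28028 (q = 15769 + 12259 = 28028)
j(z) = 368 (j(z) = -24 + 8*(-1*(-2) + 5)² = -24 + 8*(2 + 5)² = -24 + 8*7² = -24 + 8*49 = -24 + 392 = 368)
p(V) = 1 (p(V) = (2*V)/((2*V)) = (2*V)*(1/(2*V)) = 1)
(p(j(3)) + 20410) + q = (1 + 20410) + 28028 = 20411 + 28028 = 48439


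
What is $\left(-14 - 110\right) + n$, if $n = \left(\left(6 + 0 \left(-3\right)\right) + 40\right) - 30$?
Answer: $-108$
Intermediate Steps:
$n = 16$ ($n = \left(\left(6 + 0\right) + 40\right) - 30 = \left(6 + 40\right) - 30 = 46 - 30 = 16$)
$\left(-14 - 110\right) + n = \left(-14 - 110\right) + 16 = -124 + 16 = -108$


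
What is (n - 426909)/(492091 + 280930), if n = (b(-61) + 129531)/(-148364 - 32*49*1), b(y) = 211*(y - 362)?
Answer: -32003680233/57950292286 ≈ -0.55226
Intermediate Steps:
b(y) = -76382 + 211*y (b(y) = 211*(-362 + y) = -76382 + 211*y)
n = -20139/74966 (n = ((-76382 + 211*(-61)) + 129531)/(-148364 - 32*49*1) = ((-76382 - 12871) + 129531)/(-148364 - 1568*1) = (-89253 + 129531)/(-148364 - 1568) = 40278/(-149932) = 40278*(-1/149932) = -20139/74966 ≈ -0.26864)
(n - 426909)/(492091 + 280930) = (-20139/74966 - 426909)/(492091 + 280930) = -32003680233/74966/773021 = -32003680233/74966*1/773021 = -32003680233/57950292286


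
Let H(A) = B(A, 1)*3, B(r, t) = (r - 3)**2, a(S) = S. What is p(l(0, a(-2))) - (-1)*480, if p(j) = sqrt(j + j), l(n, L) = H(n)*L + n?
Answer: 480 + 6*I*sqrt(3) ≈ 480.0 + 10.392*I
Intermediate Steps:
B(r, t) = (-3 + r)**2
H(A) = 3*(-3 + A)**2 (H(A) = (-3 + A)**2*3 = 3*(-3 + A)**2)
l(n, L) = n + 3*L*(-3 + n)**2 (l(n, L) = (3*(-3 + n)**2)*L + n = 3*L*(-3 + n)**2 + n = n + 3*L*(-3 + n)**2)
p(j) = sqrt(2)*sqrt(j) (p(j) = sqrt(2*j) = sqrt(2)*sqrt(j))
p(l(0, a(-2))) - (-1)*480 = sqrt(2)*sqrt(0 + 3*(-2)*(-3 + 0)**2) - (-1)*480 = sqrt(2)*sqrt(0 + 3*(-2)*(-3)**2) - 1*(-480) = sqrt(2)*sqrt(0 + 3*(-2)*9) + 480 = sqrt(2)*sqrt(0 - 54) + 480 = sqrt(2)*sqrt(-54) + 480 = sqrt(2)*(3*I*sqrt(6)) + 480 = 6*I*sqrt(3) + 480 = 480 + 6*I*sqrt(3)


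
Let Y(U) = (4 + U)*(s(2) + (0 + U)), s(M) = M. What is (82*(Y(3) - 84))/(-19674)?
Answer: 2009/9837 ≈ 0.20423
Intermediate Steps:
Y(U) = (2 + U)*(4 + U) (Y(U) = (4 + U)*(2 + (0 + U)) = (4 + U)*(2 + U) = (2 + U)*(4 + U))
(82*(Y(3) - 84))/(-19674) = (82*((8 + 3² + 6*3) - 84))/(-19674) = (82*((8 + 9 + 18) - 84))*(-1/19674) = (82*(35 - 84))*(-1/19674) = (82*(-49))*(-1/19674) = -4018*(-1/19674) = 2009/9837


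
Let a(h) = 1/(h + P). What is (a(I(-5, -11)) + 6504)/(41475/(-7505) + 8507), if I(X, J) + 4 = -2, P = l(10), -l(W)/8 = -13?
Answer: 12110467/15829744 ≈ 0.76505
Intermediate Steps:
l(W) = 104 (l(W) = -8*(-13) = 104)
P = 104
I(X, J) = -6 (I(X, J) = -4 - 2 = -6)
a(h) = 1/(104 + h) (a(h) = 1/(h + 104) = 1/(104 + h))
(a(I(-5, -11)) + 6504)/(41475/(-7505) + 8507) = (1/(104 - 6) + 6504)/(41475/(-7505) + 8507) = (1/98 + 6504)/(41475*(-1/7505) + 8507) = (1/98 + 6504)/(-105/19 + 8507) = 637393/(98*(161528/19)) = (637393/98)*(19/161528) = 12110467/15829744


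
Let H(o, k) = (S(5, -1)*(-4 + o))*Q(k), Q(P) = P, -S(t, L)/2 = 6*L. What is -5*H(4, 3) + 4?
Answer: 4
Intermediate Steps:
S(t, L) = -12*L
H(o, k) = k*(-48 + 12*o) (H(o, k) = ((-12*(-1))*(-4 + o))*k = (12*(-4 + o))*k = (-48 + 12*o)*k = k*(-48 + 12*o))
-5*H(4, 3) + 4 = -60*3*(-4 + 4) + 4 = -60*3*0 + 4 = -5*0 + 4 = 0 + 4 = 4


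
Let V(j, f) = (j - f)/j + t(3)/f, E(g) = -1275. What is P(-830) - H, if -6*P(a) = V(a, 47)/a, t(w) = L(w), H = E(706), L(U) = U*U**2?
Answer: 247694058629/194269800 ≈ 1275.0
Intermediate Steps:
L(U) = U**3
H = -1275
t(w) = w**3
V(j, f) = 27/f + (j - f)/j (V(j, f) = (j - f)/j + 3**3/f = (j - f)/j + 27/f = 27/f + (j - f)/j)
P(a) = -(74/47 - 47/a)/(6*a) (P(a) = -(1 + 27/47 - 1*47/a)/(6*a) = -(1 + 27*(1/47) - 47/a)/(6*a) = -(1 + 27/47 - 47/a)/(6*a) = -(74/47 - 47/a)/(6*a))
P(-830) - H = (1/282)*(2209 - 74*(-830))/(-830)**2 - 1*(-1275) = (1/282)*(1/688900)*(2209 + 61420) + 1275 = (1/282)*(1/688900)*63629 + 1275 = 63629/194269800 + 1275 = 247694058629/194269800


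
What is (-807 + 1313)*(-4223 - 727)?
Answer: -2504700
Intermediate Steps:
(-807 + 1313)*(-4223 - 727) = 506*(-4950) = -2504700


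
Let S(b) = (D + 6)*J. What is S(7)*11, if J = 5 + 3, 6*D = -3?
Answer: 484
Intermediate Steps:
D = -1/2 (D = (1/6)*(-3) = -1/2 ≈ -0.50000)
J = 8
S(b) = 44 (S(b) = (-1/2 + 6)*8 = (11/2)*8 = 44)
S(7)*11 = 44*11 = 484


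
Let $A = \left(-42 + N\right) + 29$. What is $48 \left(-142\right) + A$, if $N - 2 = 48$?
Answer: $-6779$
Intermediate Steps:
$N = 50$ ($N = 2 + 48 = 50$)
$A = 37$ ($A = \left(-42 + 50\right) + 29 = 8 + 29 = 37$)
$48 \left(-142\right) + A = 48 \left(-142\right) + 37 = -6816 + 37 = -6779$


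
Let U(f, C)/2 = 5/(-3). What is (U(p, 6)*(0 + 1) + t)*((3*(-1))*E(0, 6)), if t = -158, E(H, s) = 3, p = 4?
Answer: 1452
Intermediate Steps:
U(f, C) = -10/3 (U(f, C) = 2*(5/(-3)) = 2*(5*(-1/3)) = 2*(-5/3) = -10/3)
(U(p, 6)*(0 + 1) + t)*((3*(-1))*E(0, 6)) = (-10*(0 + 1)/3 - 158)*((3*(-1))*3) = (-10/3*1 - 158)*(-3*3) = (-10/3 - 158)*(-9) = -484/3*(-9) = 1452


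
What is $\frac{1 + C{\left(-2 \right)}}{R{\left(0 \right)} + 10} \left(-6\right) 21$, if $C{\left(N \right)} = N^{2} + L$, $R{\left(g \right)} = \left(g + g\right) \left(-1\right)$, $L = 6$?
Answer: $- \frac{693}{5} \approx -138.6$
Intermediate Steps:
$R{\left(g \right)} = - 2 g$ ($R{\left(g \right)} = 2 g \left(-1\right) = - 2 g$)
$C{\left(N \right)} = 6 + N^{2}$ ($C{\left(N \right)} = N^{2} + 6 = 6 + N^{2}$)
$\frac{1 + C{\left(-2 \right)}}{R{\left(0 \right)} + 10} \left(-6\right) 21 = \frac{1 + \left(6 + \left(-2\right)^{2}\right)}{\left(-2\right) 0 + 10} \left(-6\right) 21 = \frac{1 + \left(6 + 4\right)}{0 + 10} \left(-6\right) 21 = \frac{1 + 10}{10} \left(-6\right) 21 = 11 \cdot \frac{1}{10} \left(-6\right) 21 = \frac{11}{10} \left(-6\right) 21 = \left(- \frac{33}{5}\right) 21 = - \frac{693}{5}$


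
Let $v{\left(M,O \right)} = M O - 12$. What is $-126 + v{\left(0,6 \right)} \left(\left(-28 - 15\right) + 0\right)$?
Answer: $390$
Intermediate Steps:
$v{\left(M,O \right)} = -12 + M O$
$-126 + v{\left(0,6 \right)} \left(\left(-28 - 15\right) + 0\right) = -126 + \left(-12 + 0 \cdot 6\right) \left(\left(-28 - 15\right) + 0\right) = -126 + \left(-12 + 0\right) \left(-43 + 0\right) = -126 - -516 = -126 + 516 = 390$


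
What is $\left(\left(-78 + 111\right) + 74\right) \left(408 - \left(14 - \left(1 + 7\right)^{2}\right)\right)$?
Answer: $49006$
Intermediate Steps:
$\left(\left(-78 + 111\right) + 74\right) \left(408 - \left(14 - \left(1 + 7\right)^{2}\right)\right) = \left(33 + 74\right) \left(408 - \left(14 - 64\right)\right) = 107 \left(408 + \left(\left(68 + 64\right) - 82\right)\right) = 107 \left(408 + \left(132 - 82\right)\right) = 107 \left(408 + 50\right) = 107 \cdot 458 = 49006$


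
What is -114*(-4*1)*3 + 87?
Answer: 1455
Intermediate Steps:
-114*(-4*1)*3 + 87 = -(-456)*3 + 87 = -114*(-12) + 87 = 1368 + 87 = 1455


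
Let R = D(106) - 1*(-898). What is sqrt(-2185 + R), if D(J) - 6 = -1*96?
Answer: 9*I*sqrt(17) ≈ 37.108*I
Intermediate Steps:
D(J) = -90 (D(J) = 6 - 1*96 = 6 - 96 = -90)
R = 808 (R = -90 - 1*(-898) = -90 + 898 = 808)
sqrt(-2185 + R) = sqrt(-2185 + 808) = sqrt(-1377) = 9*I*sqrt(17)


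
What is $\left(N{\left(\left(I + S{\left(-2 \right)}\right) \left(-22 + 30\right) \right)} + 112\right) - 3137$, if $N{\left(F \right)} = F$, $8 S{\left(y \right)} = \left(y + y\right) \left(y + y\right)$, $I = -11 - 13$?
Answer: $-3201$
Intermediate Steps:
$I = -24$ ($I = -11 - 13 = -24$)
$S{\left(y \right)} = \frac{y^{2}}{2}$ ($S{\left(y \right)} = \frac{\left(y + y\right) \left(y + y\right)}{8} = \frac{2 y 2 y}{8} = \frac{4 y^{2}}{8} = \frac{y^{2}}{2}$)
$\left(N{\left(\left(I + S{\left(-2 \right)}\right) \left(-22 + 30\right) \right)} + 112\right) - 3137 = \left(\left(-24 + \frac{\left(-2\right)^{2}}{2}\right) \left(-22 + 30\right) + 112\right) - 3137 = \left(\left(-24 + \frac{1}{2} \cdot 4\right) 8 + 112\right) - 3137 = \left(\left(-24 + 2\right) 8 + 112\right) - 3137 = \left(\left(-22\right) 8 + 112\right) - 3137 = \left(-176 + 112\right) - 3137 = -64 - 3137 = -3201$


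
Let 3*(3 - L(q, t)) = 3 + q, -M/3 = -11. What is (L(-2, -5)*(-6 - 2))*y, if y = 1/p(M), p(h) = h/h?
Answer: -64/3 ≈ -21.333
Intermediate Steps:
M = 33 (M = -3*(-11) = 33)
L(q, t) = 2 - q/3 (L(q, t) = 3 - (3 + q)/3 = 3 + (-1 - q/3) = 2 - q/3)
p(h) = 1
y = 1 (y = 1/1 = 1)
(L(-2, -5)*(-6 - 2))*y = ((2 - ⅓*(-2))*(-6 - 2))*1 = ((2 + ⅔)*(-8))*1 = ((8/3)*(-8))*1 = -64/3*1 = -64/3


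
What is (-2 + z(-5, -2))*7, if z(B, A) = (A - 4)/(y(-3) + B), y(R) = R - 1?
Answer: -28/3 ≈ -9.3333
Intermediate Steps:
y(R) = -1 + R
z(B, A) = (-4 + A)/(-4 + B) (z(B, A) = (A - 4)/((-1 - 3) + B) = (-4 + A)/(-4 + B))
(-2 + z(-5, -2))*7 = (-2 + (-4 - 2)/(-4 - 5))*7 = (-2 - 6/(-9))*7 = (-2 - 1/9*(-6))*7 = (-2 + 2/3)*7 = -4/3*7 = -28/3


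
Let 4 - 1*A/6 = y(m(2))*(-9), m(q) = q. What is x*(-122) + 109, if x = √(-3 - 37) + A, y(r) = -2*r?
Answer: 23533 - 244*I*√10 ≈ 23533.0 - 771.6*I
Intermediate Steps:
A = -192 (A = 24 - 6*(-2*2)*(-9) = 24 - (-24)*(-9) = 24 - 6*36 = 24 - 216 = -192)
x = -192 + 2*I*√10 (x = √(-3 - 37) - 192 = √(-40) - 192 = 2*I*√10 - 192 = -192 + 2*I*√10 ≈ -192.0 + 6.3246*I)
x*(-122) + 109 = (-192 + 2*I*√10)*(-122) + 109 = (23424 - 244*I*√10) + 109 = 23533 - 244*I*√10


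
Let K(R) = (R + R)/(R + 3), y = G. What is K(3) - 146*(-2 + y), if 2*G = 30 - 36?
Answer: 731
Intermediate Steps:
G = -3 (G = (30 - 36)/2 = (½)*(-6) = -3)
y = -3
K(R) = 2*R/(3 + R) (K(R) = (2*R)/(3 + R) = 2*R/(3 + R))
K(3) - 146*(-2 + y) = 2*3/(3 + 3) - 146*(-2 - 3) = 2*3/6 - 146*(-5) = 2*3*(⅙) + 730 = 1 + 730 = 731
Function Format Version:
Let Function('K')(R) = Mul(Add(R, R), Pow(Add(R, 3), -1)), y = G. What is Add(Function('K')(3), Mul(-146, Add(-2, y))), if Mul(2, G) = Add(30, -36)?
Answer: 731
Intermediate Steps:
G = -3 (G = Mul(Rational(1, 2), Add(30, -36)) = Mul(Rational(1, 2), -6) = -3)
y = -3
Function('K')(R) = Mul(2, R, Pow(Add(3, R), -1)) (Function('K')(R) = Mul(Mul(2, R), Pow(Add(3, R), -1)) = Mul(2, R, Pow(Add(3, R), -1)))
Add(Function('K')(3), Mul(-146, Add(-2, y))) = Add(Mul(2, 3, Pow(Add(3, 3), -1)), Mul(-146, Add(-2, -3))) = Add(Mul(2, 3, Pow(6, -1)), Mul(-146, -5)) = Add(Mul(2, 3, Rational(1, 6)), 730) = Add(1, 730) = 731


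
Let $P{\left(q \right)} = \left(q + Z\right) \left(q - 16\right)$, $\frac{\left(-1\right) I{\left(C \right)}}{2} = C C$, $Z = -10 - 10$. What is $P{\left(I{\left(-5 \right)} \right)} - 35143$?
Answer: $-30523$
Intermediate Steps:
$Z = -20$ ($Z = -10 - 10 = -20$)
$I{\left(C \right)} = - 2 C^{2}$ ($I{\left(C \right)} = - 2 C C = - 2 C^{2}$)
$P{\left(q \right)} = \left(-20 + q\right) \left(-16 + q\right)$ ($P{\left(q \right)} = \left(q - 20\right) \left(q - 16\right) = \left(-20 + q\right) \left(-16 + q\right)$)
$P{\left(I{\left(-5 \right)} \right)} - 35143 = \left(320 + \left(- 2 \left(-5\right)^{2}\right)^{2} - 36 \left(- 2 \left(-5\right)^{2}\right)\right) - 35143 = \left(320 + \left(\left(-2\right) 25\right)^{2} - 36 \left(\left(-2\right) 25\right)\right) - 35143 = \left(320 + \left(-50\right)^{2} - -1800\right) - 35143 = \left(320 + 2500 + 1800\right) - 35143 = 4620 - 35143 = -30523$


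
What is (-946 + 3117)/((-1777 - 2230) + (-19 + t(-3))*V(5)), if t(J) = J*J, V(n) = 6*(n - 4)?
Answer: -2171/4067 ≈ -0.53381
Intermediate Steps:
V(n) = -24 + 6*n (V(n) = 6*(-4 + n) = -24 + 6*n)
t(J) = J²
(-946 + 3117)/((-1777 - 2230) + (-19 + t(-3))*V(5)) = (-946 + 3117)/((-1777 - 2230) + (-19 + (-3)²)*(-24 + 6*5)) = 2171/(-4007 + (-19 + 9)*(-24 + 30)) = 2171/(-4007 - 10*6) = 2171/(-4007 - 60) = 2171/(-4067) = 2171*(-1/4067) = -2171/4067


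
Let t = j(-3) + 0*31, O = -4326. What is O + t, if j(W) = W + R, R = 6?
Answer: -4323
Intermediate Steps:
j(W) = 6 + W (j(W) = W + 6 = 6 + W)
t = 3 (t = (6 - 3) + 0*31 = 3 + 0 = 3)
O + t = -4326 + 3 = -4323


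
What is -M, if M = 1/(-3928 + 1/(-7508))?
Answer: 7508/29491425 ≈ 0.00025458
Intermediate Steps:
M = -7508/29491425 (M = 1/(-3928 - 1/7508) = 1/(-29491425/7508) = -7508/29491425 ≈ -0.00025458)
-M = -1*(-7508/29491425) = 7508/29491425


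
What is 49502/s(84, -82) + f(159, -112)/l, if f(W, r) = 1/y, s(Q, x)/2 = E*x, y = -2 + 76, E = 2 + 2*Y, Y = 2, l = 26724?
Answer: -1359638419/27026872 ≈ -50.307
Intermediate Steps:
E = 6 (E = 2 + 2*2 = 2 + 4 = 6)
y = 74
s(Q, x) = 12*x (s(Q, x) = 2*(6*x) = 12*x)
f(W, r) = 1/74
49502/s(84, -82) + f(159, -112)/l = 49502/((12*(-82))) + (1/74)/26724 = 49502/(-984) + (1/74)*(1/26724) = 49502*(-1/984) + 1/1977576 = -24751/492 + 1/1977576 = -1359638419/27026872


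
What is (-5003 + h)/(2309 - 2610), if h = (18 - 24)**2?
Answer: 4967/301 ≈ 16.502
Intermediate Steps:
h = 36 (h = (-6)**2 = 36)
(-5003 + h)/(2309 - 2610) = (-5003 + 36)/(2309 - 2610) = -4967/(-301) = -4967*(-1/301) = 4967/301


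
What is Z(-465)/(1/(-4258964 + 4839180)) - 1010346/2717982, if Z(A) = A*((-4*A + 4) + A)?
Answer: -170984087096401711/452997 ≈ -3.7745e+11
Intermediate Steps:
Z(A) = A*(4 - 3*A) (Z(A) = A*((4 - 4*A) + A) = A*(4 - 3*A))
Z(-465)/(1/(-4258964 + 4839180)) - 1010346/2717982 = (-465*(4 - 3*(-465)))/(1/(-4258964 + 4839180)) - 1010346/2717982 = (-465*(4 + 1395))/(1/580216) - 1010346*1/2717982 = (-465*1399)/(1/580216) - 168391/452997 = -650535*580216 - 168391/452997 = -377450815560 - 168391/452997 = -170984087096401711/452997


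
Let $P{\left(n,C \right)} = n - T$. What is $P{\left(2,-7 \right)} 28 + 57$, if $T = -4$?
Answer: $225$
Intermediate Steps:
$P{\left(n,C \right)} = 4 + n$ ($P{\left(n,C \right)} = n - -4 = n + 4 = 4 + n$)
$P{\left(2,-7 \right)} 28 + 57 = \left(4 + 2\right) 28 + 57 = 6 \cdot 28 + 57 = 168 + 57 = 225$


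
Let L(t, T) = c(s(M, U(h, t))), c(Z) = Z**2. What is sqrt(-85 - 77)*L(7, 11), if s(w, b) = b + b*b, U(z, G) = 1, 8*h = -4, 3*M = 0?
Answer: 36*I*sqrt(2) ≈ 50.912*I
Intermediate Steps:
M = 0 (M = (1/3)*0 = 0)
h = -1/2 (h = (1/8)*(-4) = -1/2 ≈ -0.50000)
s(w, b) = b + b**2
L(t, T) = 4 (L(t, T) = (1*(1 + 1))**2 = (1*2)**2 = 2**2 = 4)
sqrt(-85 - 77)*L(7, 11) = sqrt(-85 - 77)*4 = sqrt(-162)*4 = (9*I*sqrt(2))*4 = 36*I*sqrt(2)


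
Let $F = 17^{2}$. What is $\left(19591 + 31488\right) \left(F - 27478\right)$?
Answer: $-1388786931$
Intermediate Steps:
$F = 289$
$\left(19591 + 31488\right) \left(F - 27478\right) = \left(19591 + 31488\right) \left(289 - 27478\right) = 51079 \left(-27189\right) = -1388786931$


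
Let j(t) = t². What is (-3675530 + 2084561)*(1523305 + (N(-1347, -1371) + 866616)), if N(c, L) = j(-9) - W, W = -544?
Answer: -3803284579074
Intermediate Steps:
N(c, L) = 625 (N(c, L) = (-9)² - 1*(-544) = 81 + 544 = 625)
(-3675530 + 2084561)*(1523305 + (N(-1347, -1371) + 866616)) = (-3675530 + 2084561)*(1523305 + (625 + 866616)) = -1590969*(1523305 + 867241) = -1590969*2390546 = -3803284579074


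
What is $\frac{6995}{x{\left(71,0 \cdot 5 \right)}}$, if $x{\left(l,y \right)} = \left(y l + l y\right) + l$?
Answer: $\frac{6995}{71} \approx 98.521$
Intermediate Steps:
$x{\left(l,y \right)} = l + 2 l y$ ($x{\left(l,y \right)} = \left(l y + l y\right) + l = 2 l y + l = l + 2 l y$)
$\frac{6995}{x{\left(71,0 \cdot 5 \right)}} = \frac{6995}{71 \left(1 + 2 \cdot 0 \cdot 5\right)} = \frac{6995}{71 \left(1 + 2 \cdot 0\right)} = \frac{6995}{71 \left(1 + 0\right)} = \frac{6995}{71 \cdot 1} = \frac{6995}{71}$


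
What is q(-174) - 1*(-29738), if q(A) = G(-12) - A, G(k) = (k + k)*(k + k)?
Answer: 30488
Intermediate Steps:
G(k) = 4*k**2 (G(k) = (2*k)*(2*k) = 4*k**2)
q(A) = 576 - A (q(A) = 4*(-12)**2 - A = 4*144 - A = 576 - A)
q(-174) - 1*(-29738) = (576 - 1*(-174)) - 1*(-29738) = (576 + 174) + 29738 = 750 + 29738 = 30488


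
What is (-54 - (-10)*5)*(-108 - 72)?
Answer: 720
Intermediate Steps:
(-54 - (-10)*5)*(-108 - 72) = (-54 - 1*(-50))*(-180) = (-54 + 50)*(-180) = -4*(-180) = 720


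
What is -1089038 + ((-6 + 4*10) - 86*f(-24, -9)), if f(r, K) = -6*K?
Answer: -1093648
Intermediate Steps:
-1089038 + ((-6 + 4*10) - 86*f(-24, -9)) = -1089038 + ((-6 + 4*10) - (-516)*(-9)) = -1089038 + ((-6 + 40) - 86*54) = -1089038 + (34 - 4644) = -1089038 - 4610 = -1093648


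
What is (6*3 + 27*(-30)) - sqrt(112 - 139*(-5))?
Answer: -792 - sqrt(807) ≈ -820.41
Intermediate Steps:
(6*3 + 27*(-30)) - sqrt(112 - 139*(-5)) = (18 - 810) - sqrt(112 + 695) = -792 - sqrt(807)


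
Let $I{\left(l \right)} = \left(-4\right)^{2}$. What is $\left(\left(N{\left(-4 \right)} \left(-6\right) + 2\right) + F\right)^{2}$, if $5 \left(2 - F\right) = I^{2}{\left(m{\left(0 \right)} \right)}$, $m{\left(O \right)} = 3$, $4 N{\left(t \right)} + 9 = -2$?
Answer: $\frac{94249}{100} \approx 942.49$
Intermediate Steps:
$N{\left(t \right)} = - \frac{11}{4}$ ($N{\left(t \right)} = - \frac{9}{4} + \frac{1}{4} \left(-2\right) = - \frac{9}{4} - \frac{1}{2} = - \frac{11}{4}$)
$I{\left(l \right)} = 16$
$F = - \frac{246}{5}$ ($F = 2 - \frac{16^{2}}{5} = 2 - \frac{256}{5} = - \frac{246}{5} \approx -49.2$)
$\left(\left(N{\left(-4 \right)} \left(-6\right) + 2\right) + F\right)^{2} = \left(\left(\left(- \frac{11}{4}\right) \left(-6\right) + 2\right) - \frac{246}{5}\right)^{2} = \left(\left(\frac{33}{2} + 2\right) - \frac{246}{5}\right)^{2} = \left(\frac{37}{2} - \frac{246}{5}\right)^{2} = \left(- \frac{307}{10}\right)^{2} = \frac{94249}{100}$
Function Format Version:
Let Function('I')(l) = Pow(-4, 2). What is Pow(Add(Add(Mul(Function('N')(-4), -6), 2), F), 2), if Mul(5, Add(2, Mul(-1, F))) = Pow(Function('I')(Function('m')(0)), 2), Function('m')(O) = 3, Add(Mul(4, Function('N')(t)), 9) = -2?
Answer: Rational(94249, 100) ≈ 942.49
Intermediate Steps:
Function('N')(t) = Rational(-11, 4) (Function('N')(t) = Add(Rational(-9, 4), Mul(Rational(1, 4), -2)) = Add(Rational(-9, 4), Rational(-1, 2)) = Rational(-11, 4))
Function('I')(l) = 16
F = Rational(-246, 5) (F = Add(2, Mul(Rational(-1, 5), Pow(16, 2))) = Add(2, Mul(Rational(-1, 5), 256)) = Add(2, Rational(-256, 5)) = Rational(-246, 5) ≈ -49.200)
Pow(Add(Add(Mul(Function('N')(-4), -6), 2), F), 2) = Pow(Add(Add(Mul(Rational(-11, 4), -6), 2), Rational(-246, 5)), 2) = Pow(Add(Add(Rational(33, 2), 2), Rational(-246, 5)), 2) = Pow(Add(Rational(37, 2), Rational(-246, 5)), 2) = Pow(Rational(-307, 10), 2) = Rational(94249, 100)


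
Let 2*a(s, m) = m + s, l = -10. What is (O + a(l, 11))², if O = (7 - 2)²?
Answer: 2601/4 ≈ 650.25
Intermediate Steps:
O = 25 (O = 5² = 25)
a(s, m) = m/2 + s/2 (a(s, m) = (m + s)/2 = m/2 + s/2)
(O + a(l, 11))² = (25 + ((½)*11 + (½)*(-10)))² = (25 + (11/2 - 5))² = (25 + ½)² = (51/2)² = 2601/4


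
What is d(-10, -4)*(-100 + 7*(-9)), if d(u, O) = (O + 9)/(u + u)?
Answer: 163/4 ≈ 40.750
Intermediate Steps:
d(u, O) = (9 + O)/(2*u) (d(u, O) = (9 + O)/((2*u)) = (9 + O)*(1/(2*u)) = (9 + O)/(2*u))
d(-10, -4)*(-100 + 7*(-9)) = ((½)*(9 - 4)/(-10))*(-100 + 7*(-9)) = ((½)*(-⅒)*5)*(-100 - 63) = -¼*(-163) = 163/4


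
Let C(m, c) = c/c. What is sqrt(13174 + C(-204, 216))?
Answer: 5*sqrt(527) ≈ 114.78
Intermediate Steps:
C(m, c) = 1
sqrt(13174 + C(-204, 216)) = sqrt(13174 + 1) = sqrt(13175) = 5*sqrt(527)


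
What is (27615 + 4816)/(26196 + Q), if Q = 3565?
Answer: 32431/29761 ≈ 1.0897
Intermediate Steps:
(27615 + 4816)/(26196 + Q) = (27615 + 4816)/(26196 + 3565) = 32431/29761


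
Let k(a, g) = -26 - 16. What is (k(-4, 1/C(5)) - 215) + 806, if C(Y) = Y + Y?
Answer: 549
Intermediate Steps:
C(Y) = 2*Y
k(a, g) = -42
(k(-4, 1/C(5)) - 215) + 806 = (-42 - 215) + 806 = -257 + 806 = 549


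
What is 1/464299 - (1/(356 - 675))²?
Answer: -32958/4295230049 ≈ -7.6732e-6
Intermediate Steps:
1/464299 - (1/(356 - 675))² = 1/464299 - (1/(-319))² = 1/464299 - (-1/319)² = 1/464299 - 1*1/101761 = 1/464299 - 1/101761 = -32958/4295230049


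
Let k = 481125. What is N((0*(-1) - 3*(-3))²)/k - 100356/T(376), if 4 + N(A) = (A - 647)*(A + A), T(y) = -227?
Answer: 48262965508/109215375 ≈ 441.91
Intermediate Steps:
N(A) = -4 + 2*A*(-647 + A) (N(A) = -4 + (A - 647)*(A + A) = -4 + (-647 + A)*(2*A) = -4 + 2*A*(-647 + A))
N((0*(-1) - 3*(-3))²)/k - 100356/T(376) = (-4 - 1294*(0*(-1) - 3*(-3))² + 2*((0*(-1) - 3*(-3))²)²)/481125 - 100356/(-227) = (-4 - 1294*(0 + 9)² + 2*((0 + 9)²)²)*(1/481125) - 100356*(-1/227) = (-4 - 1294*9² + 2*(9²)²)*(1/481125) + 100356/227 = (-4 - 1294*81 + 2*81²)*(1/481125) + 100356/227 = (-4 - 104814 + 2*6561)*(1/481125) + 100356/227 = (-4 - 104814 + 13122)*(1/481125) + 100356/227 = -91696*1/481125 + 100356/227 = -91696/481125 + 100356/227 = 48262965508/109215375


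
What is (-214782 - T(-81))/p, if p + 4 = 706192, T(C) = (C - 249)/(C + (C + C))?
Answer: -4349363/14300307 ≈ -0.30414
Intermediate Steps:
T(C) = (-249 + C)/(3*C) (T(C) = (-249 + C)/(C + 2*C) = (-249 + C)/((3*C)) = (-249 + C)*(1/(3*C)) = (-249 + C)/(3*C))
p = 706188 (p = -4 + 706192 = 706188)
(-214782 - T(-81))/p = (-214782 - (-249 - 81)/(3*(-81)))/706188 = (-214782 - (-1)*(-330)/(3*81))*(1/706188) = (-214782 - 1*110/81)*(1/706188) = (-214782 - 110/81)*(1/706188) = -17397452/81*1/706188 = -4349363/14300307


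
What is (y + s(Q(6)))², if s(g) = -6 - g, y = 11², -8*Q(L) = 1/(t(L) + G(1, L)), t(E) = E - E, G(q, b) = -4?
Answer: 13535041/1024 ≈ 13218.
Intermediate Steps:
t(E) = 0
Q(L) = 1/32 (Q(L) = -1/(8*(0 - 4)) = -⅛/(-4) = -⅛*(-¼) = 1/32)
y = 121
(y + s(Q(6)))² = (121 + (-6 - 1*1/32))² = (121 + (-6 - 1/32))² = (121 - 193/32)² = (3679/32)² = 13535041/1024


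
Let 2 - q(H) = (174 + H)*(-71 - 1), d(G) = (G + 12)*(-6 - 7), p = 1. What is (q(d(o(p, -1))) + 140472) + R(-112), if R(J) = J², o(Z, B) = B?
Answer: 155250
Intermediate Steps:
d(G) = -156 - 13*G (d(G) = (12 + G)*(-13) = -156 - 13*G)
q(H) = 12530 + 72*H (q(H) = 2 - (174 + H)*(-71 - 1) = 2 - (174 + H)*(-72) = 2 - (-12528 - 72*H) = 2 + (12528 + 72*H) = 12530 + 72*H)
(q(d(o(p, -1))) + 140472) + R(-112) = ((12530 + 72*(-156 - 13*(-1))) + 140472) + (-112)² = ((12530 + 72*(-156 + 13)) + 140472) + 12544 = ((12530 + 72*(-143)) + 140472) + 12544 = ((12530 - 10296) + 140472) + 12544 = (2234 + 140472) + 12544 = 142706 + 12544 = 155250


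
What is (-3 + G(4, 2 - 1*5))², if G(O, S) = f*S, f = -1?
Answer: 0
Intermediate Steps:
G(O, S) = -S
(-3 + G(4, 2 - 1*5))² = (-3 - (2 - 1*5))² = (-3 - (2 - 5))² = (-3 - 1*(-3))² = (-3 + 3)² = 0² = 0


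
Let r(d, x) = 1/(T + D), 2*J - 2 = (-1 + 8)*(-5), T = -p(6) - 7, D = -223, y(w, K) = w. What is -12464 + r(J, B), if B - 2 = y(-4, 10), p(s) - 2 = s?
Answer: -2966433/238 ≈ -12464.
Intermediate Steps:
p(s) = 2 + s
B = -2 (B = 2 - 4 = -2)
T = -15 (T = -(2 + 6) - 7 = -1*8 - 7 = -8 - 7 = -15)
J = -33/2 (J = 1 + ((-1 + 8)*(-5))/2 = 1 + (7*(-5))/2 = 1 + (½)*(-35) = 1 - 35/2 = -33/2 ≈ -16.500)
r(d, x) = -1/238 (r(d, x) = 1/(-15 - 223) = 1/(-238) = -1/238)
-12464 + r(J, B) = -12464 - 1/238 = -2966433/238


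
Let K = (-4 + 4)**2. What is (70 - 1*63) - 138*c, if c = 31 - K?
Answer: -4271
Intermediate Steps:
K = 0 (K = 0**2 = 0)
c = 31 (c = 31 - 1*0 = 31 + 0 = 31)
(70 - 1*63) - 138*c = (70 - 1*63) - 138*31 = (70 - 63) - 4278 = 7 - 4278 = -4271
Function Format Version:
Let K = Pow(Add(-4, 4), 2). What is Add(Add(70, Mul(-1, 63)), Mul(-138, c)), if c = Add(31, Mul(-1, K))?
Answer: -4271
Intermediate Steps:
K = 0 (K = Pow(0, 2) = 0)
c = 31 (c = Add(31, Mul(-1, 0)) = Add(31, 0) = 31)
Add(Add(70, Mul(-1, 63)), Mul(-138, c)) = Add(Add(70, Mul(-1, 63)), Mul(-138, 31)) = Add(Add(70, -63), -4278) = Add(7, -4278) = -4271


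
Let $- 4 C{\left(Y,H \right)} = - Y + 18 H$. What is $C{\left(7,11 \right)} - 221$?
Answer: $- \frac{1075}{4} \approx -268.75$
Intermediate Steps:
$C{\left(Y,H \right)} = - \frac{9 H}{2} + \frac{Y}{4}$ ($C{\left(Y,H \right)} = - \frac{- Y + 18 H}{4} = - \frac{9 H}{2} + \frac{Y}{4}$)
$C{\left(7,11 \right)} - 221 = \left(\left(- \frac{9}{2}\right) 11 + \frac{1}{4} \cdot 7\right) - 221 = \left(- \frac{99}{2} + \frac{7}{4}\right) - 221 = - \frac{191}{4} - 221 = - \frac{1075}{4}$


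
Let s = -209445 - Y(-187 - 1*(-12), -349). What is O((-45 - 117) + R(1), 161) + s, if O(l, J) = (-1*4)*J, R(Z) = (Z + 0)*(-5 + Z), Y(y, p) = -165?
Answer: -209924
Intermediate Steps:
s = -209280 (s = -209445 - 1*(-165) = -209445 + 165 = -209280)
R(Z) = Z*(-5 + Z)
O(l, J) = -4*J
O((-45 - 117) + R(1), 161) + s = -4*161 - 209280 = -644 - 209280 = -209924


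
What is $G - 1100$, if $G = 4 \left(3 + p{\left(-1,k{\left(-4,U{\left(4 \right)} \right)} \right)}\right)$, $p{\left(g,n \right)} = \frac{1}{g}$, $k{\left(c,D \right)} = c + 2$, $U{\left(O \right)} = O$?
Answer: $-1092$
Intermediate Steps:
$k{\left(c,D \right)} = 2 + c$
$G = 8$ ($G = 4 \left(3 + \frac{1}{-1}\right) = 4 \left(3 - 1\right) = 4 \cdot 2 = 8$)
$G - 1100 = 8 - 1100 = -1092$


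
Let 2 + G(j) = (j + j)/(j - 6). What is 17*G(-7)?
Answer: -204/13 ≈ -15.692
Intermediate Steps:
G(j) = -2 + 2*j/(-6 + j) (G(j) = -2 + (j + j)/(j - 6) = -2 + (2*j)/(-6 + j) = -2 + 2*j/(-6 + j))
17*G(-7) = 17*(12/(-6 - 7)) = 17*(12/(-13)) = 17*(12*(-1/13)) = 17*(-12/13) = -204/13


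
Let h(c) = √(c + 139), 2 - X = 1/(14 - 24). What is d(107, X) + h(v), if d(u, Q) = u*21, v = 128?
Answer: 2247 + √267 ≈ 2263.3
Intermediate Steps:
X = 21/10 (X = 2 - 1/(14 - 24) = 2 - 1/(-10) = 2 - 1*(-⅒) = 2 + ⅒ = 21/10 ≈ 2.1000)
h(c) = √(139 + c)
d(u, Q) = 21*u
d(107, X) + h(v) = 21*107 + √(139 + 128) = 2247 + √267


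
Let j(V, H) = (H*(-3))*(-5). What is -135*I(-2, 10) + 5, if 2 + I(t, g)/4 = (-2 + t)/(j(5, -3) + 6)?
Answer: 13385/13 ≈ 1029.6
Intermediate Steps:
j(V, H) = 15*H (j(V, H) = -3*H*(-5) = 15*H)
I(t, g) = -304/39 - 4*t/39 (I(t, g) = -8 + 4*((-2 + t)/(15*(-3) + 6)) = -8 + 4*((-2 + t)/(-45 + 6)) = -8 + 4*((-2 + t)/(-39)) = -8 + 4*((-2 + t)*(-1/39)) = -8 + 4*(2/39 - t/39) = -8 + (8/39 - 4*t/39) = -304/39 - 4*t/39)
-135*I(-2, 10) + 5 = -135*(-304/39 - 4/39*(-2)) + 5 = -135*(-304/39 + 8/39) + 5 = -135*(-296/39) + 5 = 13320/13 + 5 = 13385/13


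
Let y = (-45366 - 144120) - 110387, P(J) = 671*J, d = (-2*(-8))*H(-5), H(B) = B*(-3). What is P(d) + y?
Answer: -138833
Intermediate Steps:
H(B) = -3*B
d = 240 (d = (-2*(-8))*(-3*(-5)) = 16*15 = 240)
y = -299873 (y = -189486 - 110387 = -299873)
P(d) + y = 671*240 - 299873 = 161040 - 299873 = -138833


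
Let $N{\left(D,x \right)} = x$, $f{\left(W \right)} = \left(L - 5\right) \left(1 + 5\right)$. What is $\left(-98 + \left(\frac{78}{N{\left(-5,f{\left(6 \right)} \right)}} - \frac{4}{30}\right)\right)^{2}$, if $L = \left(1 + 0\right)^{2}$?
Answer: $\frac{37002889}{3600} \approx 10279.0$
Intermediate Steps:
$L = 1$ ($L = 1^{2} = 1$)
$f{\left(W \right)} = -24$ ($f{\left(W \right)} = \left(1 - 5\right) \left(1 + 5\right) = \left(-4\right) 6 = -24$)
$\left(-98 + \left(\frac{78}{N{\left(-5,f{\left(6 \right)} \right)}} - \frac{4}{30}\right)\right)^{2} = \left(-98 + \left(\frac{78}{-24} - \frac{4}{30}\right)\right)^{2} = \left(-98 + \left(78 \left(- \frac{1}{24}\right) - \frac{2}{15}\right)\right)^{2} = \left(-98 - \frac{203}{60}\right)^{2} = \left(- \frac{6083}{60}\right)^{2} = \frac{37002889}{3600}$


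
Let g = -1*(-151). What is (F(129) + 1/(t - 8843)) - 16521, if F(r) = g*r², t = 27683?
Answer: 47029726801/18840 ≈ 2.4963e+6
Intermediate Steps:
g = 151
F(r) = 151*r²
(F(129) + 1/(t - 8843)) - 16521 = (151*129² + 1/(27683 - 8843)) - 16521 = (151*16641 + 1/18840) - 16521 = (2512791 + 1/18840) - 16521 = 47340982441/18840 - 16521 = 47029726801/18840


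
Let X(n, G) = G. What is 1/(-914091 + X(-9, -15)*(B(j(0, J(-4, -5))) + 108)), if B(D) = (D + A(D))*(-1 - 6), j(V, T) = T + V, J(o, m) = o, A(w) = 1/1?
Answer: -1/916026 ≈ -1.0917e-6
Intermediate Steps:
A(w) = 1
B(D) = -7 - 7*D (B(D) = (D + 1)*(-1 - 6) = (1 + D)*(-7) = -7 - 7*D)
1/(-914091 + X(-9, -15)*(B(j(0, J(-4, -5))) + 108)) = 1/(-914091 - 15*((-7 - 7*(-4 + 0)) + 108)) = 1/(-914091 - 15*((-7 - 7*(-4)) + 108)) = 1/(-914091 - 15*((-7 + 28) + 108)) = 1/(-914091 - 15*(21 + 108)) = 1/(-914091 - 15*129) = 1/(-914091 - 1935) = 1/(-916026) = -1/916026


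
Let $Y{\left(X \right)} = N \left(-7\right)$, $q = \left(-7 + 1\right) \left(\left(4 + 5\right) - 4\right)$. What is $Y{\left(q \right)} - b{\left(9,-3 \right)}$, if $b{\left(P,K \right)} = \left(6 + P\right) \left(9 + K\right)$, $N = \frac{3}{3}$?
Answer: $-97$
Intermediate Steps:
$N = 1$ ($N = 3 \cdot \frac{1}{3} = 1$)
$q = -30$ ($q = - 6 \left(9 - 4\right) = \left(-6\right) 5 = -30$)
$Y{\left(X \right)} = -7$ ($Y{\left(X \right)} = 1 \left(-7\right) = -7$)
$Y{\left(q \right)} - b{\left(9,-3 \right)} = -7 - \left(54 + 6 \left(-3\right) + 9 \cdot 9 - 27\right) = -7 - \left(54 - 18 + 81 - 27\right) = -7 - 90 = -97$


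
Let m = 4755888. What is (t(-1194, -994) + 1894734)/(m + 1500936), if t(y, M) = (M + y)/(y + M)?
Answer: 1894735/6256824 ≈ 0.30283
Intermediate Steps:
t(y, M) = 1 (t(y, M) = (M + y)/(M + y) = 1)
(t(-1194, -994) + 1894734)/(m + 1500936) = (1 + 1894734)/(4755888 + 1500936) = 1894735/6256824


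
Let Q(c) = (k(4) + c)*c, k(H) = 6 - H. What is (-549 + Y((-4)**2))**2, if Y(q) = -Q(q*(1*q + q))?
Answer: 69546656089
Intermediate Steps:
Q(c) = c*(2 + c) (Q(c) = ((6 - 1*4) + c)*c = ((6 - 4) + c)*c = (2 + c)*c = c*(2 + c))
Y(q) = -2*q**2*(2 + 2*q**2) (Y(q) = -q*(1*q + q)*(2 + q*(1*q + q)) = -q*(q + q)*(2 + q*(q + q)) = -q*(2*q)*(2 + q*(2*q)) = -2*q**2*(2 + 2*q**2))
(-549 + Y((-4)**2))**2 = (-549 + 4*((-4)**2)**2*(-1 - ((-4)**2)**2))**2 = (-549 + 4*16**2*(-1 - 1*16**2))**2 = (-549 + 4*256*(-1 - 1*256))**2 = (-549 + 4*256*(-1 - 256))**2 = (-549 + 4*256*(-257))**2 = (-549 - 263168)**2 = (-263717)**2 = 69546656089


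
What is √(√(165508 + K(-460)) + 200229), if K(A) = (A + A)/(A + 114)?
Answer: √(5992653741 + 2768*√19349877)/173 ≈ 447.92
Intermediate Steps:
K(A) = 2*A/(114 + A) (K(A) = (2*A)/(114 + A) = 2*A/(114 + A))
√(√(165508 + K(-460)) + 200229) = √(√(165508 + 2*(-460)/(114 - 460)) + 200229) = √(√(165508 + 2*(-460)/(-346)) + 200229) = √(√(165508 + 2*(-460)*(-1/346)) + 200229) = √(√(165508 + 460/173) + 200229) = √(√(28633344/173) + 200229) = √(16*√19349877/173 + 200229) = √(200229 + 16*√19349877/173)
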